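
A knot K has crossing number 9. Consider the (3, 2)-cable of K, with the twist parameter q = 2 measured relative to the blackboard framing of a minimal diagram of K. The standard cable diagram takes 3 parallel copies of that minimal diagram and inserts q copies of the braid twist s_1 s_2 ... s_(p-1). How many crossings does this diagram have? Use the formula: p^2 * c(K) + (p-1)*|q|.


Step 1: Each of the c(K) crossings of the companion diagram becomes p*p = p^2 crossings among the p parallel strands, and each of the |q| twists s_1 s_2 ... s_(p-1) adds (p-1) crossings.
  Crossings = p^2 * c(K) + (p-1)*|q|
Step 2: = 3^2 * 9 + (3-1)*2
Step 3: = 9*9 + 2*2
Step 4: = 81 + 4 = 85

85


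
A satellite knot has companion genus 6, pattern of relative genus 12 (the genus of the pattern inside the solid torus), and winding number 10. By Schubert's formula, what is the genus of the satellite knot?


Schubert: g(satellite) = g_rel(pattern) + |winding| * g(companion),
where g_rel(pattern) is the genus of the pattern relative to the solid torus.
= 12 + 10 * 6
= 12 + 60 = 72

72


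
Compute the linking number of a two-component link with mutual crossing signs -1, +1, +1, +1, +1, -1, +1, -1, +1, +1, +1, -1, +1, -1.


Step 1: Count positive crossings: 9
Step 2: Count negative crossings: 5
Step 3: Sum of signs = 9 - 5 = 4
Step 4: Linking number = sum/2 = 4/2 = 2

2


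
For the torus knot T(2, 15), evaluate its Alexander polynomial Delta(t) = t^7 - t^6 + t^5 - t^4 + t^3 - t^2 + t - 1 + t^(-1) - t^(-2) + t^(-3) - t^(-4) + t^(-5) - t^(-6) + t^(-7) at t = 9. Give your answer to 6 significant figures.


Substituting t = 9 into Delta(t) = t^7 - t^6 + t^5 - t^4 + t^3 - t^2 + t - 1 + t^(-1) - t^(-2) + t^(-3) - t^(-4) + t^(-5) - t^(-6) + t^(-7):
Term values: (4782969) + (-531441) + (59049) + (-6561) + (729) + (-81) + (9) + (-1) + (0.111111) + (-0.0123457) + (0.00137174) + (-0.000152416) + (1.69351e-05) + (-1.88168e-06) + (2.09075e-07)
Sum = 4304672.1
Rounded to 6 significant figures: 4.30467e+06

4.30467e+06


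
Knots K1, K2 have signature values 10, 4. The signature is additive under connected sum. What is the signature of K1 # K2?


The signature is additive under connected sum.
signature(K1 # K2) = (10) + (4)
= 14

14


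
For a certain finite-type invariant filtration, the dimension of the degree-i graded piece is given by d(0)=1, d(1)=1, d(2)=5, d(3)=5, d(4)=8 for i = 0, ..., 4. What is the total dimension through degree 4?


Total dimension = d(0) + d(1) + ... + d(4)
= 1 + 1 + 5 + 5 + 8
= 20

20


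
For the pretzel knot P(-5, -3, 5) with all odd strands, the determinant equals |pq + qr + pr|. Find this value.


Step 1: Compute pq + qr + pr.
pq = (-5)*(-3) = 15
qr = (-3)*5 = -15
pr = (-5)*5 = -25
pq + qr + pr = 15 + (-15) + (-25) = -25
Step 2: Take absolute value.
det(P(-5,-3,5)) = |-25| = 25

25


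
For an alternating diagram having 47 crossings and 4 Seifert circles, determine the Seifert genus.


For alternating knots, g = (c - s + 1)/2.
= (47 - 4 + 1)/2
= 44/2 = 22

22


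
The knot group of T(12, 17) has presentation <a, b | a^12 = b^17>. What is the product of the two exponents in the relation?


The relation is a^12 = b^17.
Product of exponents = 12 * 17
= 204

204


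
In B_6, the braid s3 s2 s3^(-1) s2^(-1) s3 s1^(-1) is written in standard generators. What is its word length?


The word length counts the number of generators (including inverses).
Listing each generator: s3, s2, s3^(-1), s2^(-1), s3, s1^(-1)
There are 6 generators in this braid word.

6


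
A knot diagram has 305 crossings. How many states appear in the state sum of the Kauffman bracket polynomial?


Each crossing contributes 2 choices (A-smoothing or B-smoothing).
Total states = 2^305 = 65185151242703554760590262029100101153646988597309960020356494379340201592426774597868716032

65185151242703554760590262029100101153646988597309960020356494379340201592426774597868716032


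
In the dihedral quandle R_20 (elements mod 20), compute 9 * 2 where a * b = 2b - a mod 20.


9 * 2 = 2*2 - 9 mod 20
= 4 - 9 mod 20
= -5 mod 20 = 15

15


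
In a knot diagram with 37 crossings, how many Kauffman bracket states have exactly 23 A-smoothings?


We choose which 23 of 37 crossings get A-smoothings.
C(37, 23) = 37! / (23! * 14!)
= 6107086800

6107086800


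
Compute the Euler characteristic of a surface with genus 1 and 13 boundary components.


chi = 2 - 2g - b
= 2 - 2*1 - 13
= 2 - 2 - 13 = -13

-13


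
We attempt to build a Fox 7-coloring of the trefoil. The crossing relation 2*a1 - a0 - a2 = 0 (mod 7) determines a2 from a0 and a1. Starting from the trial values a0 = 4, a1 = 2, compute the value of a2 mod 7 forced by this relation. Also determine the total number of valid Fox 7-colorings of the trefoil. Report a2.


Step 1: Apply the given crossing relation 2*a1 - a0 - a2 = 0 (mod 7).
  a2 = 2*a1 - a0 mod 7
  a2 = 2*2 - 4 mod 7
  a2 = 4 - 4 mod 7
  a2 = 0 mod 7 = 0
Step 2: The trefoil has determinant 3.
  Number of Fox p-colorings (p prime) is p^2 if p = 3, else p.
  Since 7 does not divide 3, only trivial (constant) colorings exist.
  (So the trial a0 = 4, a1 = 2 with a0 != a1 does NOT extend to a valid coloring of the whole trefoil: the other two crossing relations require 3*(a1 - a0) = 0 (mod 7), which fails.)
  Total colorings = 7
Step 3: a2 = 0, total Fox 7-colorings = 7

0


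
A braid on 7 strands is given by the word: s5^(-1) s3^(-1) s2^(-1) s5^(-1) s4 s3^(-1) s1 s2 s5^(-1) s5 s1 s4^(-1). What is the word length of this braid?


The word length counts the number of generators (including inverses).
Listing each generator: s5^(-1), s3^(-1), s2^(-1), s5^(-1), s4, s3^(-1), s1, s2, s5^(-1), s5, s1, s4^(-1)
There are 12 generators in this braid word.

12


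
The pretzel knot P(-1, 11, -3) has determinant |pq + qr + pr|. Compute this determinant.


Step 1: Compute pq + qr + pr.
pq = (-1)*11 = -11
qr = 11*(-3) = -33
pr = (-1)*(-3) = 3
pq + qr + pr = -11 + (-33) + 3 = -41
Step 2: Take absolute value.
det(P(-1,11,-3)) = |-41| = 41

41


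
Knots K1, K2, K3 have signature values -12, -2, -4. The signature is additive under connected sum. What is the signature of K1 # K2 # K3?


The signature is additive under connected sum.
signature(K1 # K2 # K3) = (-12) + (-2) + (-4)
= -18

-18


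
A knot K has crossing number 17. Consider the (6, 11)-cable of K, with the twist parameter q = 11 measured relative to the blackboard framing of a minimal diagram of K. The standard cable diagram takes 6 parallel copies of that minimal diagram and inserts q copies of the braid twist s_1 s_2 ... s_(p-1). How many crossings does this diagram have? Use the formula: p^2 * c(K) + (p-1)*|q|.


Step 1: Each of the c(K) crossings of the companion diagram becomes p*p = p^2 crossings among the p parallel strands, and each of the |q| twists s_1 s_2 ... s_(p-1) adds (p-1) crossings.
  Crossings = p^2 * c(K) + (p-1)*|q|
Step 2: = 6^2 * 17 + (6-1)*11
Step 3: = 36*17 + 5*11
Step 4: = 612 + 55 = 667

667


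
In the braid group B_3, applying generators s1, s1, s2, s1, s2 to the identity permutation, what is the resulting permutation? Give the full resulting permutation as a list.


Starting with identity [1, 2, 3].
Apply generators in sequence:
  After s1: [2, 1, 3]
  After s1: [1, 2, 3]
  After s2: [1, 3, 2]
  After s1: [3, 1, 2]
  After s2: [3, 2, 1]
Final permutation: [3, 2, 1]

[3, 2, 1]


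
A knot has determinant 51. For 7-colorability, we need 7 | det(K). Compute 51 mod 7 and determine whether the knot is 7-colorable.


Step 1: A knot is p-colorable if and only if p divides its determinant.
Step 2: Compute 51 mod 7.
51 = 7 * 7 + 2
Step 3: 51 mod 7 = 2
Step 4: The knot is 7-colorable: no

2


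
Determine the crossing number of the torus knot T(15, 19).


For a torus knot T(p, q) with gcd(p,q)=1,
the crossing number is min(p*(q-1), q*(p-1)).
p*(q-1) = 15*18 = 270
q*(p-1) = 19*14 = 266
min(270, 266) = 266

266


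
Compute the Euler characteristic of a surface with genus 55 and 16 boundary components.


chi = 2 - 2g - b
= 2 - 2*55 - 16
= 2 - 110 - 16 = -124

-124


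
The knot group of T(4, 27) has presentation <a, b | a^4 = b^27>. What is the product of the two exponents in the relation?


The relation is a^4 = b^27.
Product of exponents = 4 * 27
= 108

108


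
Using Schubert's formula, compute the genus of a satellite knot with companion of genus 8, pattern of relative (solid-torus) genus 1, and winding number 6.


Schubert: g(satellite) = g_rel(pattern) + |winding| * g(companion),
where g_rel(pattern) is the genus of the pattern relative to the solid torus.
= 1 + 6 * 8
= 1 + 48 = 49

49


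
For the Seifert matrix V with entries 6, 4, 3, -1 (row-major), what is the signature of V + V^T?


Step 1: V + V^T = [[12, 7], [7, -2]]
Step 2: trace = 10, det = -73
Step 3: Discriminant = 10^2 - 4*(-73) = 392
Step 4: Eigenvalues: 14.8995, -4.89949
Step 5: Signature = (# positive eigenvalues) - (# negative eigenvalues) = 0

0


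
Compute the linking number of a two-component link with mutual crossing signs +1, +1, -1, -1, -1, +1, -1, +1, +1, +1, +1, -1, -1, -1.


Step 1: Count positive crossings: 7
Step 2: Count negative crossings: 7
Step 3: Sum of signs = 7 - 7 = 0
Step 4: Linking number = sum/2 = 0/2 = 0

0


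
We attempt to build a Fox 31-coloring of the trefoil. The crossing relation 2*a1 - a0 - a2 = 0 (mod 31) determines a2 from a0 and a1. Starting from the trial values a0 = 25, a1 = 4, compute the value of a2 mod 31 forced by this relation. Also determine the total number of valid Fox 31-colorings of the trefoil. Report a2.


Step 1: Apply the given crossing relation 2*a1 - a0 - a2 = 0 (mod 31).
  a2 = 2*a1 - a0 mod 31
  a2 = 2*4 - 25 mod 31
  a2 = 8 - 25 mod 31
  a2 = -17 mod 31 = 14
Step 2: The trefoil has determinant 3.
  Number of Fox p-colorings (p prime) is p^2 if p = 3, else p.
  Since 31 does not divide 3, only trivial (constant) colorings exist.
  (So the trial a0 = 25, a1 = 4 with a0 != a1 does NOT extend to a valid coloring of the whole trefoil: the other two crossing relations require 3*(a1 - a0) = 0 (mod 31), which fails.)
  Total colorings = 31
Step 3: a2 = 14, total Fox 31-colorings = 31

14


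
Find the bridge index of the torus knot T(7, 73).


The bridge number of T(p,q) is min(p,q).
min(7, 73) = 7

7


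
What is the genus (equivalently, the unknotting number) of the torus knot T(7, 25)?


For a torus knot T(p,q), both the unknotting number and genus equal (p-1)(q-1)/2.
= (7-1)(25-1)/2
= 6*24/2
= 144/2 = 72

72


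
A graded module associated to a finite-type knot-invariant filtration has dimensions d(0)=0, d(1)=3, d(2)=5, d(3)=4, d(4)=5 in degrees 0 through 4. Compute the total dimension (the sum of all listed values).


Total dimension = d(0) + d(1) + ... + d(4)
= 0 + 3 + 5 + 4 + 5
= 17

17


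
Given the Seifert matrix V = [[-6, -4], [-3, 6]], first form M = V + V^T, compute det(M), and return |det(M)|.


Step 1: Form V + V^T where V = [[-6, -4], [-3, 6]]
  V^T = [[-6, -3], [-4, 6]]
  V + V^T = [[-12, -7], [-7, 12]]
Step 2: det(V + V^T) = (-12)*12 - (-7)*(-7)
  = -144 - 49 = -193
Step 3: Knot determinant = |det(V + V^T)| = |-193| = 193

193


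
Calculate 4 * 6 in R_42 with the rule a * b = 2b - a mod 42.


4 * 6 = 2*6 - 4 mod 42
= 12 - 4 mod 42
= 8 mod 42 = 8

8


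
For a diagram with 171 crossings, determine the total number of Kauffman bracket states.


Each crossing contributes 2 choices (A-smoothing or B-smoothing).
Total states = 2^171 = 2993155353253689176481146537402947624255349848014848

2993155353253689176481146537402947624255349848014848


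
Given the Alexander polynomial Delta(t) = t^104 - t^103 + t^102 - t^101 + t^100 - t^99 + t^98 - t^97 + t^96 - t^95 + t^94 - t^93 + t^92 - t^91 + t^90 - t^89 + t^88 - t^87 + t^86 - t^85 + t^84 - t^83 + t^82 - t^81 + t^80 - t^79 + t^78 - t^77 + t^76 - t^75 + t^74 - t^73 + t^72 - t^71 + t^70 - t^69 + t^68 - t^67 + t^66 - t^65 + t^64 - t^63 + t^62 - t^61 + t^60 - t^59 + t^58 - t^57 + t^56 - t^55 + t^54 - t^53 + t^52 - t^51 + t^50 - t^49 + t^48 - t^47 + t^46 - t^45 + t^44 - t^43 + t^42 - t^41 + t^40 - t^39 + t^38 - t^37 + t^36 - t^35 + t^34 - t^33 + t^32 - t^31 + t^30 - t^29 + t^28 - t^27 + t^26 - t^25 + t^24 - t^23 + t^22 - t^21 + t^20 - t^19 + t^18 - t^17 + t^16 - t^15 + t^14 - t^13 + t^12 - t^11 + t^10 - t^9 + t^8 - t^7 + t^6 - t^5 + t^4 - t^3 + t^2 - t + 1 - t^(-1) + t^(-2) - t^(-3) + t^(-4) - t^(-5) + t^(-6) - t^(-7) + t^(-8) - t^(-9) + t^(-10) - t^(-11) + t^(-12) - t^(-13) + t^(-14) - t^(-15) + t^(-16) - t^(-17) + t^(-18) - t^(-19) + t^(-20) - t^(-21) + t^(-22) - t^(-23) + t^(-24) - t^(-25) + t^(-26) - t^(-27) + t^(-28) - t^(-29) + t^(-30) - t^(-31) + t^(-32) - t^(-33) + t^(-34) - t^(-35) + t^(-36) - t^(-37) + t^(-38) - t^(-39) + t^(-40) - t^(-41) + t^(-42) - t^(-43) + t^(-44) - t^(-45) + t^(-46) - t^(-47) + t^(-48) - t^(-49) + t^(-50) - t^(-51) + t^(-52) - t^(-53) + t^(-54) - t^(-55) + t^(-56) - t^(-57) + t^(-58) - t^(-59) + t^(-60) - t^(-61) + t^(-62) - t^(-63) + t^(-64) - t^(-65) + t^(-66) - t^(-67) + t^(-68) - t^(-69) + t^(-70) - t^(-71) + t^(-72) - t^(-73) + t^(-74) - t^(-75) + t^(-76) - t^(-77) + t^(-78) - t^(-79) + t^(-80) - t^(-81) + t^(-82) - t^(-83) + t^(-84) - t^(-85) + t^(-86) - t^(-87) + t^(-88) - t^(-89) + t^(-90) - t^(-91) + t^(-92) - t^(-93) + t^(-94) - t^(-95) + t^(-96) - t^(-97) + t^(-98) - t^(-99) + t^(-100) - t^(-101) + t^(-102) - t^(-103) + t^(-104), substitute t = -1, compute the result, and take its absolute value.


Step 1: The polynomial has 209 terms with alternating signs, exponents from 104 down to -104.
Step 2: Substitute t = -1. The i-th term has coefficient (-1)^i and exponent (m-i),
  so its value is (-1)^i * (-1)^(m-i) = (-1)^m = 1 for every i.
Step 3: All 209 terms equal 1, so Delta(-1) = 209 * (1) = 209
Step 4: |Delta(-1)| = 209

209


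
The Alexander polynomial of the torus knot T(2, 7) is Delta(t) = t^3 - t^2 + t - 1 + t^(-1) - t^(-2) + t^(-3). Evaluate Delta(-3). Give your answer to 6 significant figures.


Substituting t = -3 into Delta(t) = t^3 - t^2 + t - 1 + t^(-1) - t^(-2) + t^(-3):
Term values: (-27) + (-9) + (-3) + (-1) + (-0.333333) + (-0.111111) + (-0.037037)
Sum = -40.48148148
Rounded to 6 significant figures: -40.4815

-40.4815


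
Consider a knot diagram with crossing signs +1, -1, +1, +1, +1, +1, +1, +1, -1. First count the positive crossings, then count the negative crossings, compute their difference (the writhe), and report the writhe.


Step 1: Count positive crossings (+1).
Positive crossings: 7
Step 2: Count negative crossings (-1).
Negative crossings: 2
Step 3: Writhe = (positive) - (negative)
w = 7 - 2 = 5
Step 4: |w| = 5, and w is positive

5


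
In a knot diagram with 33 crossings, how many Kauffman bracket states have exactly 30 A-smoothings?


We choose which 30 of 33 crossings get A-smoothings.
C(33, 30) = 33! / (30! * 3!)
= 5456

5456


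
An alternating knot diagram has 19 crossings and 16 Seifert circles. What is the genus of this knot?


For alternating knots, g = (c - s + 1)/2.
= (19 - 16 + 1)/2
= 4/2 = 2

2


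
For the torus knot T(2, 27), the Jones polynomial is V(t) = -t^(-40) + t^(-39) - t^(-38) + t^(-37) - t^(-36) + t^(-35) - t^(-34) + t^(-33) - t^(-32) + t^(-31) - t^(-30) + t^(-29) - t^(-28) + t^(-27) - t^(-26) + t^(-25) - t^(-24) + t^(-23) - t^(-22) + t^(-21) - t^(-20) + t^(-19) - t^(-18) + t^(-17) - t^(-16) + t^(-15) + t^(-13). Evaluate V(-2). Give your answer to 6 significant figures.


Substituting t = -2 into V(t) = -t^(-40) + t^(-39) - t^(-38) + t^(-37) - t^(-36) + t^(-35) - t^(-34) + t^(-33) - t^(-32) + t^(-31) - t^(-30) + t^(-29) - t^(-28) + t^(-27) - t^(-26) + t^(-25) - t^(-24) + t^(-23) - t^(-22) + t^(-21) - t^(-20) + t^(-19) - t^(-18) + t^(-17) - t^(-16) + t^(-15) + t^(-13):
  (-)t^(-40) = -9.09495e-13
  (+)t^(-39) = -1.81899e-12
  (-)t^(-38) = -3.63798e-12
  (+)t^(-37) = -7.27596e-12
  (-)t^(-36) = -1.45519e-11
  (+)t^(-35) = -2.91038e-11
  (-)t^(-34) = -5.82077e-11
  (+)t^(-33) = -1.16415e-10
  (-)t^(-32) = -2.32831e-10
  (+)t^(-31) = -4.65661e-10
  (-)t^(-30) = -9.31323e-10
  (+)t^(-29) = -1.86265e-09
  (-)t^(-28) = -3.72529e-09
  (+)t^(-27) = -7.45058e-09
  (-)t^(-26) = -1.49012e-08
  (+)t^(-25) = -2.98023e-08
  (-)t^(-24) = -5.96046e-08
  (+)t^(-23) = -1.19209e-07
  (-)t^(-22) = -2.38419e-07
  (+)t^(-21) = -4.76837e-07
  (-)t^(-20) = -9.53674e-07
  (+)t^(-19) = -1.90735e-06
  (-)t^(-18) = -3.8147e-06
  (+)t^(-17) = -7.62939e-06
  (-)t^(-16) = -1.52588e-05
  (+)t^(-15) = -3.05176e-05
  (+)t^(-13) = -0.00012207
Sum = (-9.09495e-13) + (-1.81899e-12) + (-3.63798e-12) + (-7.27596e-12) + (-1.45519e-11) + (-2.91038e-11) + (-5.82077e-11) + (-1.16415e-10) + (-2.32831e-10) + (-4.65661e-10) + (-9.31323e-10) + (-1.86265e-09) + (-3.72529e-09) + (-7.45058e-09) + (-1.49012e-08) + (-2.98023e-08) + (-5.96046e-08) + (-1.19209e-07) + (-2.38419e-07) + (-4.76837e-07) + (-9.53674e-07) + (-1.90735e-06) + (-3.8147e-06) + (-7.62939e-06) + (-1.52588e-05) + (-3.05176e-05) + (-0.00012207)
= -0.0001831054678
Rounded to 6 significant figures: -0.000183105

-0.000183105


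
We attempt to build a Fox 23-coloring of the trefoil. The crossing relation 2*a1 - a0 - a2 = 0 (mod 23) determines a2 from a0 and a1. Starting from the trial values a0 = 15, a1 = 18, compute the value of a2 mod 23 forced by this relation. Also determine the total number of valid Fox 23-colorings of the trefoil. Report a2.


Step 1: Apply the given crossing relation 2*a1 - a0 - a2 = 0 (mod 23).
  a2 = 2*a1 - a0 mod 23
  a2 = 2*18 - 15 mod 23
  a2 = 36 - 15 mod 23
  a2 = 21 mod 23 = 21
Step 2: The trefoil has determinant 3.
  Number of Fox p-colorings (p prime) is p^2 if p = 3, else p.
  Since 23 does not divide 3, only trivial (constant) colorings exist.
  (So the trial a0 = 15, a1 = 18 with a0 != a1 does NOT extend to a valid coloring of the whole trefoil: the other two crossing relations require 3*(a1 - a0) = 0 (mod 23), which fails.)
  Total colorings = 23
Step 3: a2 = 21, total Fox 23-colorings = 23

21


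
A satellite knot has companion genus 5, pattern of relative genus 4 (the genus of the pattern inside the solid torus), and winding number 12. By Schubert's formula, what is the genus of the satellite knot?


Schubert: g(satellite) = g_rel(pattern) + |winding| * g(companion),
where g_rel(pattern) is the genus of the pattern relative to the solid torus.
= 4 + 12 * 5
= 4 + 60 = 64

64


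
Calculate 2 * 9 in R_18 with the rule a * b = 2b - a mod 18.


2 * 9 = 2*9 - 2 mod 18
= 18 - 2 mod 18
= 16 mod 18 = 16

16


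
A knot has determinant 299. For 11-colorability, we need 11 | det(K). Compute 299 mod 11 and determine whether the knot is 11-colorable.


Step 1: A knot is p-colorable if and only if p divides its determinant.
Step 2: Compute 299 mod 11.
299 = 27 * 11 + 2
Step 3: 299 mod 11 = 2
Step 4: The knot is 11-colorable: no

2


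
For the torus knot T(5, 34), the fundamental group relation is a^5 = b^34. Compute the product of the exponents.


The relation is a^5 = b^34.
Product of exponents = 5 * 34
= 170

170


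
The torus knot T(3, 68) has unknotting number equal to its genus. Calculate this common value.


For a torus knot T(p,q), both the unknotting number and genus equal (p-1)(q-1)/2.
= (3-1)(68-1)/2
= 2*67/2
= 134/2 = 67

67


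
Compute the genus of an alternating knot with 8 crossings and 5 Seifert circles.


For alternating knots, g = (c - s + 1)/2.
= (8 - 5 + 1)/2
= 4/2 = 2

2


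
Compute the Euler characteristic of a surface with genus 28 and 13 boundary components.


chi = 2 - 2g - b
= 2 - 2*28 - 13
= 2 - 56 - 13 = -67

-67


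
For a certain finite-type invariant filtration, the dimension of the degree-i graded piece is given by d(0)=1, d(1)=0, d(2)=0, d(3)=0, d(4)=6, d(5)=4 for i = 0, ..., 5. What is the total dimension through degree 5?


Total dimension = d(0) + d(1) + ... + d(5)
= 1 + 0 + 0 + 0 + 6 + 4
= 11

11


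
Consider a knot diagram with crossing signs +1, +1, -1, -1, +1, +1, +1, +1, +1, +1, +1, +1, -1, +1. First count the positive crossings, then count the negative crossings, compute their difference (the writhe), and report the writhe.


Step 1: Count positive crossings (+1).
Positive crossings: 11
Step 2: Count negative crossings (-1).
Negative crossings: 3
Step 3: Writhe = (positive) - (negative)
w = 11 - 3 = 8
Step 4: |w| = 8, and w is positive

8


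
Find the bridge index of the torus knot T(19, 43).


The bridge number of T(p,q) is min(p,q).
min(19, 43) = 19

19


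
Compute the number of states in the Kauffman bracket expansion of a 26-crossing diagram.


Each crossing contributes 2 choices (A-smoothing or B-smoothing).
Total states = 2^26 = 67108864

67108864


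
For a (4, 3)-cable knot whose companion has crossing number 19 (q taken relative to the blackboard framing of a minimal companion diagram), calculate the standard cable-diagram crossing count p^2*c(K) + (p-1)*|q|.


Step 1: Each of the c(K) crossings of the companion diagram becomes p*p = p^2 crossings among the p parallel strands, and each of the |q| twists s_1 s_2 ... s_(p-1) adds (p-1) crossings.
  Crossings = p^2 * c(K) + (p-1)*|q|
Step 2: = 4^2 * 19 + (4-1)*3
Step 3: = 16*19 + 3*3
Step 4: = 304 + 9 = 313

313


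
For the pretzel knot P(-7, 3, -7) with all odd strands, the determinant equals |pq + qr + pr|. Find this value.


Step 1: Compute pq + qr + pr.
pq = (-7)*3 = -21
qr = 3*(-7) = -21
pr = (-7)*(-7) = 49
pq + qr + pr = -21 + (-21) + 49 = 7
Step 2: Take absolute value.
det(P(-7,3,-7)) = |7| = 7

7


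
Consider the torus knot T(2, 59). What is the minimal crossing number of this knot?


For a torus knot T(p, q) with gcd(p,q)=1,
the crossing number is min(p*(q-1), q*(p-1)).
p*(q-1) = 2*58 = 116
q*(p-1) = 59*1 = 59
min(116, 59) = 59

59


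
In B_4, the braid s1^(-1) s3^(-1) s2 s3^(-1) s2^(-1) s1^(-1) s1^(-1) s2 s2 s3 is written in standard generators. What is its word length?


The word length counts the number of generators (including inverses).
Listing each generator: s1^(-1), s3^(-1), s2, s3^(-1), s2^(-1), s1^(-1), s1^(-1), s2, s2, s3
There are 10 generators in this braid word.

10


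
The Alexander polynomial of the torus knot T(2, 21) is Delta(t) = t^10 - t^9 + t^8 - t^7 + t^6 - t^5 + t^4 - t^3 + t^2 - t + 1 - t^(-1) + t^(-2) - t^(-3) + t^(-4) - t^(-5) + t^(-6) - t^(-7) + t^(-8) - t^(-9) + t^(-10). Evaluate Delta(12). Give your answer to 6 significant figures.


Substituting t = 12 into Delta(t) = t^10 - t^9 + t^8 - t^7 + t^6 - t^5 + t^4 - t^3 + t^2 - t + 1 - t^(-1) + t^(-2) - t^(-3) + t^(-4) - t^(-5) + t^(-6) - t^(-7) + t^(-8) - t^(-9) + t^(-10):
Term values: (61917364224) + (-5159780352) + (429981696) + (-35831808) + (2985984) + (-248832) + (20736) + (-1728) + (144) + (-12) + (1) + (-0.0833333) + (0.00694444) + (-0.000578704) + (4.82253e-05) + (-4.01878e-06) + (3.34898e-07) + (-2.79082e-08) + (2.32568e-09) + (-1.93807e-10) + (1.61506e-11)
Sum = 5.715449005e+10
Rounded to 6 significant figures: 5.71545e+10

5.71545e+10


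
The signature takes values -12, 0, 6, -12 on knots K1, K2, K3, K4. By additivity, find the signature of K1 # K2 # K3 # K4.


The signature is additive under connected sum.
signature(K1 # K2 # K3 # K4) = (-12) + (0) + (6) + (-12)
= -18

-18


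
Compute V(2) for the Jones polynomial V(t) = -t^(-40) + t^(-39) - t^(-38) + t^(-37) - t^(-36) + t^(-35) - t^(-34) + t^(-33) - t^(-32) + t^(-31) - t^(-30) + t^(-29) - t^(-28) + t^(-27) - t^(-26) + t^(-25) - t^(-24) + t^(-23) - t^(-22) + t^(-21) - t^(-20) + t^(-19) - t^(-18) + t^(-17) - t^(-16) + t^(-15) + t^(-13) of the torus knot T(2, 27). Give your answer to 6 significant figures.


Substituting t = 2 into V(t) = -t^(-40) + t^(-39) - t^(-38) + t^(-37) - t^(-36) + t^(-35) - t^(-34) + t^(-33) - t^(-32) + t^(-31) - t^(-30) + t^(-29) - t^(-28) + t^(-27) - t^(-26) + t^(-25) - t^(-24) + t^(-23) - t^(-22) + t^(-21) - t^(-20) + t^(-19) - t^(-18) + t^(-17) - t^(-16) + t^(-15) + t^(-13):
  (-)t^(-40) = -9.09495e-13
  (+)t^(-39) = 1.81899e-12
  (-)t^(-38) = -3.63798e-12
  (+)t^(-37) = 7.27596e-12
  (-)t^(-36) = -1.45519e-11
  (+)t^(-35) = 2.91038e-11
  (-)t^(-34) = -5.82077e-11
  (+)t^(-33) = 1.16415e-10
  (-)t^(-32) = -2.32831e-10
  (+)t^(-31) = 4.65661e-10
  (-)t^(-30) = -9.31323e-10
  (+)t^(-29) = 1.86265e-09
  (-)t^(-28) = -3.72529e-09
  (+)t^(-27) = 7.45058e-09
  (-)t^(-26) = -1.49012e-08
  (+)t^(-25) = 2.98023e-08
  (-)t^(-24) = -5.96046e-08
  (+)t^(-23) = 1.19209e-07
  (-)t^(-22) = -2.38419e-07
  (+)t^(-21) = 4.76837e-07
  (-)t^(-20) = -9.53674e-07
  (+)t^(-19) = 1.90735e-06
  (-)t^(-18) = -3.8147e-06
  (+)t^(-17) = 7.62939e-06
  (-)t^(-16) = -1.52588e-05
  (+)t^(-15) = 3.05176e-05
  (+)t^(-13) = 0.00012207
Sum = (-9.09495e-13) + (1.81899e-12) + (-3.63798e-12) + (7.27596e-12) + (-1.45519e-11) + (2.91038e-11) + (-5.82077e-11) + (1.16415e-10) + (-2.32831e-10) + (4.65661e-10) + (-9.31323e-10) + (1.86265e-09) + (-3.72529e-09) + (7.45058e-09) + (-1.49012e-08) + (2.98023e-08) + (-5.96046e-08) + (1.19209e-07) + (-2.38419e-07) + (4.76837e-07) + (-9.53674e-07) + (1.90735e-06) + (-3.8147e-06) + (7.62939e-06) + (-1.52588e-05) + (3.05176e-05) + (0.00012207)
= 0.0001424153643
Rounded to 6 significant figures: 0.000142415

0.000142415


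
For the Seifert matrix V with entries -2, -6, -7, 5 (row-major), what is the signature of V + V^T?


Step 1: V + V^T = [[-4, -13], [-13, 10]]
Step 2: trace = 6, det = -209
Step 3: Discriminant = 6^2 - 4*(-209) = 872
Step 4: Eigenvalues: 17.7648, -11.7648
Step 5: Signature = (# positive eigenvalues) - (# negative eigenvalues) = 0

0


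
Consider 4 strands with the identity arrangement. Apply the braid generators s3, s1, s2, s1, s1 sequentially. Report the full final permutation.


Starting with identity [1, 2, 3, 4].
Apply generators in sequence:
  After s3: [1, 2, 4, 3]
  After s1: [2, 1, 4, 3]
  After s2: [2, 4, 1, 3]
  After s1: [4, 2, 1, 3]
  After s1: [2, 4, 1, 3]
Final permutation: [2, 4, 1, 3]

[2, 4, 1, 3]


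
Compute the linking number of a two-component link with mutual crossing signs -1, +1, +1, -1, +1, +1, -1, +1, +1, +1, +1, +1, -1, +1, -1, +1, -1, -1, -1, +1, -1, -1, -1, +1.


Step 1: Count positive crossings: 13
Step 2: Count negative crossings: 11
Step 3: Sum of signs = 13 - 11 = 2
Step 4: Linking number = sum/2 = 2/2 = 1

1


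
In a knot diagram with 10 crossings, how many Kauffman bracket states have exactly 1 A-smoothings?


We choose which 1 of 10 crossings get A-smoothings.
C(10, 1) = 10! / (1! * 9!)
= 10

10


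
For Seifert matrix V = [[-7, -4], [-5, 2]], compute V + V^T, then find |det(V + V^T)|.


Step 1: Form V + V^T where V = [[-7, -4], [-5, 2]]
  V^T = [[-7, -5], [-4, 2]]
  V + V^T = [[-14, -9], [-9, 4]]
Step 2: det(V + V^T) = (-14)*4 - (-9)*(-9)
  = -56 - 81 = -137
Step 3: Knot determinant = |det(V + V^T)| = |-137| = 137

137


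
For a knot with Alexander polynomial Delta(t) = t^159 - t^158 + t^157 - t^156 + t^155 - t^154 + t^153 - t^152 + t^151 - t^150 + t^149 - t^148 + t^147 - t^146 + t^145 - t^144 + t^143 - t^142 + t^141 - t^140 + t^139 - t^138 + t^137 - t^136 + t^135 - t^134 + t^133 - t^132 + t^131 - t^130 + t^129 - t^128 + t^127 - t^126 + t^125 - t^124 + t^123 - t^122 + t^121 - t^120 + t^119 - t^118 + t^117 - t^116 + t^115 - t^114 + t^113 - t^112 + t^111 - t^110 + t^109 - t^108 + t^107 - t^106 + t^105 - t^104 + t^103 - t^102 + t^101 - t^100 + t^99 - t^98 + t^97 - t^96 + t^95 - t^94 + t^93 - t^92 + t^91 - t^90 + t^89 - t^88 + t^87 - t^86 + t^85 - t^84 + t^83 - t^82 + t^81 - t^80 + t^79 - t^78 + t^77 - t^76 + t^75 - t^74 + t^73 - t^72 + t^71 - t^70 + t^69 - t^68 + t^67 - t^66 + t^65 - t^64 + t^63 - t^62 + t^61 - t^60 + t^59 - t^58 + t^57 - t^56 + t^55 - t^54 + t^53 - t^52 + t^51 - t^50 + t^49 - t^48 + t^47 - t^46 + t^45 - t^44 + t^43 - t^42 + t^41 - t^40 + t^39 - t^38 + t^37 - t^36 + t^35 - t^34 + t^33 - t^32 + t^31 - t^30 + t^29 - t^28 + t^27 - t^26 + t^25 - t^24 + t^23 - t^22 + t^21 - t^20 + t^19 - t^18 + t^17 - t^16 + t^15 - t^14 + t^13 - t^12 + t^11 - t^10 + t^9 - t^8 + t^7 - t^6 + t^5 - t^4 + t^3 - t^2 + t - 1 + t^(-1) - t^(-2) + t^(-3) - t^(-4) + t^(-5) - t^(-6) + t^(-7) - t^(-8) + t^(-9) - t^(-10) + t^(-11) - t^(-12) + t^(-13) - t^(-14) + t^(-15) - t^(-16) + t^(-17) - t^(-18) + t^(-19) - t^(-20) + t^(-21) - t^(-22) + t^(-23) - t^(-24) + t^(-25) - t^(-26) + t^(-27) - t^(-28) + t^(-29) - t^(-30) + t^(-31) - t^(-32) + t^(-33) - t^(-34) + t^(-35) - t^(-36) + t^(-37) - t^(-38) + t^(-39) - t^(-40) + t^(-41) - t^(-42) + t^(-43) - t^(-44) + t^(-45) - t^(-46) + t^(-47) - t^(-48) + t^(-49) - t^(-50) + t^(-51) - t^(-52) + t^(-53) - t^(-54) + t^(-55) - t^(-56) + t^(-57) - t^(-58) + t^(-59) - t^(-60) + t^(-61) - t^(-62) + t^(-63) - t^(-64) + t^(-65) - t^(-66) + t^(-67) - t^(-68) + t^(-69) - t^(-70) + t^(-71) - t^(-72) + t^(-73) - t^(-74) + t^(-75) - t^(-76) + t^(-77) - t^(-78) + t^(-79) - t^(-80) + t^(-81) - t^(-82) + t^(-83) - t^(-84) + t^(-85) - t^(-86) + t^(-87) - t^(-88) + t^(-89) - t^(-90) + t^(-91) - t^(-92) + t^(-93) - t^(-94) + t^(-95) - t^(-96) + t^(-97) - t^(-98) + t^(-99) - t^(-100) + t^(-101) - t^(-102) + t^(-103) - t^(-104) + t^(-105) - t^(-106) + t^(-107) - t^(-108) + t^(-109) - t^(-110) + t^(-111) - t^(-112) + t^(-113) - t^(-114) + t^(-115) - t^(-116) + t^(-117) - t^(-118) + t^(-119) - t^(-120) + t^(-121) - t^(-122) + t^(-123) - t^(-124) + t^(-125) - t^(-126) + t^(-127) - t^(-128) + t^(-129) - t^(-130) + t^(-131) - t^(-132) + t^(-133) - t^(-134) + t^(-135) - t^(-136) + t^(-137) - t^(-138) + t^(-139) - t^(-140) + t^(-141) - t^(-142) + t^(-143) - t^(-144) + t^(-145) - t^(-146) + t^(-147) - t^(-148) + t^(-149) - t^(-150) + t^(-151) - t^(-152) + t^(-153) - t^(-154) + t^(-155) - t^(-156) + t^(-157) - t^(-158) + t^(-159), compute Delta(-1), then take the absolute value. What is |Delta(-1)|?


Step 1: The polynomial has 319 terms with alternating signs, exponents from 159 down to -159.
Step 2: Substitute t = -1. The i-th term has coefficient (-1)^i and exponent (m-i),
  so its value is (-1)^i * (-1)^(m-i) = (-1)^m = -1 for every i.
Step 3: All 319 terms equal -1, so Delta(-1) = 319 * (-1) = -319
Step 4: |Delta(-1)| = 319

319


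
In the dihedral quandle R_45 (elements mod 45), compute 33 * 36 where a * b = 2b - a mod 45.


33 * 36 = 2*36 - 33 mod 45
= 72 - 33 mod 45
= 39 mod 45 = 39

39


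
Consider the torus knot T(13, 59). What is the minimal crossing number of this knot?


For a torus knot T(p, q) with gcd(p,q)=1,
the crossing number is min(p*(q-1), q*(p-1)).
p*(q-1) = 13*58 = 754
q*(p-1) = 59*12 = 708
min(754, 708) = 708

708


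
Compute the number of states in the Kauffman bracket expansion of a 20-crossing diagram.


Each crossing contributes 2 choices (A-smoothing or B-smoothing).
Total states = 2^20 = 1048576

1048576


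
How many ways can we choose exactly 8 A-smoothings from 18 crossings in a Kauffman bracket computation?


We choose which 8 of 18 crossings get A-smoothings.
C(18, 8) = 18! / (8! * 10!)
= 43758

43758


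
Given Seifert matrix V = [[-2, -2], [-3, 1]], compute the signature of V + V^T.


Step 1: V + V^T = [[-4, -5], [-5, 2]]
Step 2: trace = -2, det = -33
Step 3: Discriminant = (-2)^2 - 4*(-33) = 136
Step 4: Eigenvalues: 4.83095, -6.83095
Step 5: Signature = (# positive eigenvalues) - (# negative eigenvalues) = 0

0


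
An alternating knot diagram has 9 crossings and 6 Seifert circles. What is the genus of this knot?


For alternating knots, g = (c - s + 1)/2.
= (9 - 6 + 1)/2
= 4/2 = 2

2


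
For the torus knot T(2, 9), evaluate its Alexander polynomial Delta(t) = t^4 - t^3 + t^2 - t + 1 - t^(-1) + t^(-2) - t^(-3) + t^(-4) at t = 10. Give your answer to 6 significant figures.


Substituting t = 10 into Delta(t) = t^4 - t^3 + t^2 - t + 1 - t^(-1) + t^(-2) - t^(-3) + t^(-4):
Term values: (10000) + (-1000) + (100) + (-10) + (1) + (-0.1) + (0.01) + (-0.001) + (0.0001)
Sum = 9090.9091
Rounded to 6 significant figures: 9090.91

9090.91


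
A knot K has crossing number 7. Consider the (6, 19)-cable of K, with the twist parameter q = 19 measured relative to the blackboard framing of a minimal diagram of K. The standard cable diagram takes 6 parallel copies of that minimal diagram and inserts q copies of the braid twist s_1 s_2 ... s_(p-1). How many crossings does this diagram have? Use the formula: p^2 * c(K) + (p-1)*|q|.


Step 1: Each of the c(K) crossings of the companion diagram becomes p*p = p^2 crossings among the p parallel strands, and each of the |q| twists s_1 s_2 ... s_(p-1) adds (p-1) crossings.
  Crossings = p^2 * c(K) + (p-1)*|q|
Step 2: = 6^2 * 7 + (6-1)*19
Step 3: = 36*7 + 5*19
Step 4: = 252 + 95 = 347

347


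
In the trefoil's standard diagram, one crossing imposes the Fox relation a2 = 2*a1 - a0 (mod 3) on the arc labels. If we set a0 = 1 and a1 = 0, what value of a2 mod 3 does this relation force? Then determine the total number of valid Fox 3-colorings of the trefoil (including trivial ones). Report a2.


Step 1: Apply the given crossing relation 2*a1 - a0 - a2 = 0 (mod 3).
  a2 = 2*a1 - a0 mod 3
  a2 = 2*0 - 1 mod 3
  a2 = 0 - 1 mod 3
  a2 = -1 mod 3 = 2
Step 2: The trefoil has determinant 3.
  Number of Fox p-colorings (p prime) is p^2 if p = 3, else p.
  Since p = 3 divides det = 3, the trefoil is 3-colorable.
  (Indeed for p = 3 any choice of a0, a1 extends to a valid coloring; the trial (a0, a1, a2) = (1, 0, 2) satisfies all three crossing relations.)
  Total colorings = 3^2 = 9
Step 3: a2 = 2, total Fox 3-colorings = 9

2


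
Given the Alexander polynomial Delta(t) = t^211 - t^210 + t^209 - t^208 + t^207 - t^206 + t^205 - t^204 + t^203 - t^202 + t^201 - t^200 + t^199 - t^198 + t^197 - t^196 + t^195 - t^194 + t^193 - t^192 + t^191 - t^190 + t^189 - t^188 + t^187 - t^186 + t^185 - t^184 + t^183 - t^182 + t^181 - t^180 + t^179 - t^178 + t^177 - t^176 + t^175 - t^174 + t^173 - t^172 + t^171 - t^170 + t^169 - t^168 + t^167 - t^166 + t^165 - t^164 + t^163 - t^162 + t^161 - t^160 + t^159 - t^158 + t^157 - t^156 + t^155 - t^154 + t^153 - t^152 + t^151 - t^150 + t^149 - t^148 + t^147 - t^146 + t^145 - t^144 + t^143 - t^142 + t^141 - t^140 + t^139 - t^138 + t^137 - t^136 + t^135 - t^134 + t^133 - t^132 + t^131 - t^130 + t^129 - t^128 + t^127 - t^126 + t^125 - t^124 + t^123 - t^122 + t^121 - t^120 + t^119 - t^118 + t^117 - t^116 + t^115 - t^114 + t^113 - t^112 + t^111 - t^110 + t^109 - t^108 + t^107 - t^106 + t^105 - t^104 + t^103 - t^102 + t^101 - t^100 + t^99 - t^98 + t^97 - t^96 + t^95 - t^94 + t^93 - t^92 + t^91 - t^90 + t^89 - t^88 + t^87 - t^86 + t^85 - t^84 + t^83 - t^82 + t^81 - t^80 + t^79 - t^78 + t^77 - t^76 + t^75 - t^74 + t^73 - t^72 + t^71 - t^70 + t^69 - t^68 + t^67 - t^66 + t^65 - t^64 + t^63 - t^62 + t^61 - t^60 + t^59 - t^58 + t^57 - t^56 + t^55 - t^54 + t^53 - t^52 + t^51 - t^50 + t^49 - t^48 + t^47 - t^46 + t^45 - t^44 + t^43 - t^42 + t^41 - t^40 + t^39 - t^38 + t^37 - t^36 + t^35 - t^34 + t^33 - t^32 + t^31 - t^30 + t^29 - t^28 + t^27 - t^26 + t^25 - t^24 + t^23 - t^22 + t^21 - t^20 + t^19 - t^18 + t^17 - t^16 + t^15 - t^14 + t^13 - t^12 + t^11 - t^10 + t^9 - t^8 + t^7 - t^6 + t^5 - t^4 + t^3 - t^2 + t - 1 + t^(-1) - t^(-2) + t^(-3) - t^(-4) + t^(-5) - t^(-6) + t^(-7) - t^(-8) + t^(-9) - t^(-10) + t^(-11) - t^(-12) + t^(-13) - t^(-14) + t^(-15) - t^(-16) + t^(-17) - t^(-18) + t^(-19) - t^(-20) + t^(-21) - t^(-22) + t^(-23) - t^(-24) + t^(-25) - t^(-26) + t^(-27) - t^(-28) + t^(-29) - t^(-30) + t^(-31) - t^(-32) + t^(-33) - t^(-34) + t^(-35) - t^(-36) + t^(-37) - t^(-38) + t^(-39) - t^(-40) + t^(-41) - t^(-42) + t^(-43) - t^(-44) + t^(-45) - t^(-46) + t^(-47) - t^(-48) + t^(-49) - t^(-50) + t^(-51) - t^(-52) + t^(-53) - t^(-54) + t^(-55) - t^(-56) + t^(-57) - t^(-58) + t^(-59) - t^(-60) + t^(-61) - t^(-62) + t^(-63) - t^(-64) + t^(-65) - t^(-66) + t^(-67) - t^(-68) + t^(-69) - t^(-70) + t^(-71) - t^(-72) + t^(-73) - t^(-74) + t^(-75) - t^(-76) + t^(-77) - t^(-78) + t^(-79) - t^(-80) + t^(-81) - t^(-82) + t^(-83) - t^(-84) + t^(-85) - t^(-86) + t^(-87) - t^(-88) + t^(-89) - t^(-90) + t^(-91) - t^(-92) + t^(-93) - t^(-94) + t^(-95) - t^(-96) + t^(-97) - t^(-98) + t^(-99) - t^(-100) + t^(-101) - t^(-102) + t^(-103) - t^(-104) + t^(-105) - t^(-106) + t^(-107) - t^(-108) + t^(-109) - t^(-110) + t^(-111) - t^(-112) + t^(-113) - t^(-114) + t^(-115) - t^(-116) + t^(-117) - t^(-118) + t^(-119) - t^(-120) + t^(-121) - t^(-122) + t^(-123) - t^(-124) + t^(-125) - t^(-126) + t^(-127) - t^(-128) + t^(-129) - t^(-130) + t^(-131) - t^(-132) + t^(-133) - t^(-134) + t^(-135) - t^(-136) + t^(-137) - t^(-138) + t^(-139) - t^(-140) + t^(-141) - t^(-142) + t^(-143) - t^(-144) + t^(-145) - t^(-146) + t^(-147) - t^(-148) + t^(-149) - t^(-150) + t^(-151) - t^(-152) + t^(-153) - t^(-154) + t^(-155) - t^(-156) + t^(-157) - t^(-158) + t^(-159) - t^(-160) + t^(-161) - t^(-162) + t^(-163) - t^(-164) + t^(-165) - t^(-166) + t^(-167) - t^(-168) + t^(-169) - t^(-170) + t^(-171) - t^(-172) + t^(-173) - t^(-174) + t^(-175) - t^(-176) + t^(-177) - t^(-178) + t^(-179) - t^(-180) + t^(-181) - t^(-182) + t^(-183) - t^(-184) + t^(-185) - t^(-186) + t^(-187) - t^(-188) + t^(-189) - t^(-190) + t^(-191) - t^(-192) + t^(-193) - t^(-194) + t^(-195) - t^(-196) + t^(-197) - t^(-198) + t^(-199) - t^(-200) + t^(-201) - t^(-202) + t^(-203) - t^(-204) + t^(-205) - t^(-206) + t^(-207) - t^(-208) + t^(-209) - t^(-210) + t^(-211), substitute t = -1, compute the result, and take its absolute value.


Step 1: The polynomial has 423 terms with alternating signs, exponents from 211 down to -211.
Step 2: Substitute t = -1. The i-th term has coefficient (-1)^i and exponent (m-i),
  so its value is (-1)^i * (-1)^(m-i) = (-1)^m = -1 for every i.
Step 3: All 423 terms equal -1, so Delta(-1) = 423 * (-1) = -423
Step 4: |Delta(-1)| = 423

423


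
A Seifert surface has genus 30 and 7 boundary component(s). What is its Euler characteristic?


chi = 2 - 2g - b
= 2 - 2*30 - 7
= 2 - 60 - 7 = -65

-65


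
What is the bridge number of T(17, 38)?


The bridge number of T(p,q) is min(p,q).
min(17, 38) = 17

17


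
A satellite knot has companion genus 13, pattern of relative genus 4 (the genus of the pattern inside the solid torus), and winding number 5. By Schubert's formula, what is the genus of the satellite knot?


Schubert: g(satellite) = g_rel(pattern) + |winding| * g(companion),
where g_rel(pattern) is the genus of the pattern relative to the solid torus.
= 4 + 5 * 13
= 4 + 65 = 69

69


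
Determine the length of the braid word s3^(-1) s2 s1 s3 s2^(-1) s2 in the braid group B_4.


The word length counts the number of generators (including inverses).
Listing each generator: s3^(-1), s2, s1, s3, s2^(-1), s2
There are 6 generators in this braid word.

6


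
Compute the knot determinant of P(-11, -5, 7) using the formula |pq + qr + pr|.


Step 1: Compute pq + qr + pr.
pq = (-11)*(-5) = 55
qr = (-5)*7 = -35
pr = (-11)*7 = -77
pq + qr + pr = 55 + (-35) + (-77) = -57
Step 2: Take absolute value.
det(P(-11,-5,7)) = |-57| = 57

57


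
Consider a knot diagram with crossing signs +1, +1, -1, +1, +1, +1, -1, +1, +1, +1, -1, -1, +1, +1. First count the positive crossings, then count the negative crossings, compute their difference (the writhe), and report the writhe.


Step 1: Count positive crossings (+1).
Positive crossings: 10
Step 2: Count negative crossings (-1).
Negative crossings: 4
Step 3: Writhe = (positive) - (negative)
w = 10 - 4 = 6
Step 4: |w| = 6, and w is positive

6


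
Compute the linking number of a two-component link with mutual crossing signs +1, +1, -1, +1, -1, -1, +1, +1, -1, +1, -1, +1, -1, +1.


Step 1: Count positive crossings: 8
Step 2: Count negative crossings: 6
Step 3: Sum of signs = 8 - 6 = 2
Step 4: Linking number = sum/2 = 2/2 = 1

1


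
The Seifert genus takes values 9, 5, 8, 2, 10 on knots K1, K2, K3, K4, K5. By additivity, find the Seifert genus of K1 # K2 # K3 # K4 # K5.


The Seifert genus is additive under connected sum.
Seifert genus(K1 # K2 # K3 # K4 # K5) = (9) + (5) + (8) + (2) + (10)
= 34

34


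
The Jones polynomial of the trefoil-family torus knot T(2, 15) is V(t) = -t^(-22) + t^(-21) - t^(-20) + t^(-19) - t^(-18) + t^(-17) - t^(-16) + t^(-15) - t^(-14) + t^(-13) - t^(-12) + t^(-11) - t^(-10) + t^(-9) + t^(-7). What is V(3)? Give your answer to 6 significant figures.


Substituting t = 3 into V(t) = -t^(-22) + t^(-21) - t^(-20) + t^(-19) - t^(-18) + t^(-17) - t^(-16) + t^(-15) - t^(-14) + t^(-13) - t^(-12) + t^(-11) - t^(-10) + t^(-9) + t^(-7):
  (-)t^(-22) = -3.18664e-11
  (+)t^(-21) = 9.55991e-11
  (-)t^(-20) = -2.86797e-10
  (+)t^(-19) = 8.60392e-10
  (-)t^(-18) = -2.58117e-09
  (+)t^(-17) = 7.74352e-09
  (-)t^(-16) = -2.32306e-08
  (+)t^(-15) = 6.96917e-08
  (-)t^(-14) = -2.09075e-07
  (+)t^(-13) = 6.27225e-07
  (-)t^(-12) = -1.88168e-06
  (+)t^(-11) = 5.64503e-06
  (-)t^(-10) = -1.69351e-05
  (+)t^(-9) = 5.08053e-05
  (+)t^(-7) = 0.000457247
Sum = (-3.18664e-11) + (9.55991e-11) + (-2.86797e-10) + (8.60392e-10) + (-2.58117e-09) + (7.74352e-09) + (-2.32306e-08) + (6.96917e-08) + (-2.09075e-07) + (6.27225e-07) + (-1.88168e-06) + (5.64503e-06) + (-1.69351e-05) + (5.08053e-05) + (0.000457247)
= 0.0004953513104
Rounded to 6 significant figures: 0.000495351

0.000495351
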